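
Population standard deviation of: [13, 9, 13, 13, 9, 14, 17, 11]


Mean = 99/8
  (13-99/8)²=25/64
  (9-99/8)²=729/64
  (13-99/8)²=25/64
  (13-99/8)²=25/64
  (9-99/8)²=729/64
  (14-99/8)²=169/64
  (17-99/8)²=1369/64
  (11-99/8)²=121/64
Σ(x-μ)² = 399/8
σ² = (399/8)/8 = 399/64

σ = √(399/64) ≈ 2.4969


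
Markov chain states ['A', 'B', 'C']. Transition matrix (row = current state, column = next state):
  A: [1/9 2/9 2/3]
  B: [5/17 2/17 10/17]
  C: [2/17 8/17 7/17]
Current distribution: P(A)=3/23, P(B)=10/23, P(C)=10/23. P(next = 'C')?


P(next=C) = Σᵢ P(now=i)×P(i→C)
= 3/23×2/3 + 10/23×10/17 + 10/23×7/17
= 2/23 + 100/391 + 70/391 = 12/23

P = 12/23 ≈ 0.5217


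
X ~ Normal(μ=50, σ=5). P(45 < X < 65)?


z₁=(45-50)/5=-1.0, z₂=(65-50)/5=3.0
P = Φ(3.0) - Φ(-1.0) = 0.998650 - 0.158655 = 0.839995 ≈ 0.8400

P(45 < X < 65) ≈ 0.8400


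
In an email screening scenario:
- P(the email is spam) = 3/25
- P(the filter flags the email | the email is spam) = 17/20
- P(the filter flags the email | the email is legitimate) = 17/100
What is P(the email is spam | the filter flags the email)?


Using Bayes' theorem:
P(A|B) = P(B|A)·P(A) / P(B)

P(the filter flags the email) = 17/20 × 3/25 + 17/100 × 22/25
= 51/500 + 187/1250 = 629/2500

P(the email is spam|the filter flags the email) = (51/500) / (629/2500) = 15/37

P(the email is spam|the filter flags the email) = 15/37 ≈ 40.54%


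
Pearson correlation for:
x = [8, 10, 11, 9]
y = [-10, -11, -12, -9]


n=4, Σx=38, Σy=-42, Σxy=-403, Σx²=366, Σy²=446
r = (4×(-403) - 38×(-42))/√((4×366 - 38²)(4×446 - (-42)²))
= -16/√(20×20) = -16/√400 ≈ -16/20.0000 ≈ -0.8000

r ≈ -0.8000


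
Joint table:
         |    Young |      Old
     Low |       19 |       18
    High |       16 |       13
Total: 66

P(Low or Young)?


P(Low∨Young) = P(Low) + P(Young) - P(Low∧Young)
= (37 + 35 - 19)/66 = 53/66

P = 53/66 ≈ 80.30%


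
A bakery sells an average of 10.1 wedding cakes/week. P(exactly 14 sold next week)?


Poisson(λ=10.1): P(X=14) = e^(-λ)×λ^k/k!
= e^(-10.1) × 10.1^14 / 14!
≈ 4.107955523e-05 × 1.14947421324e+14 / 87178291200 ≈ 0.054165

P(X=14) ≈ 0.054165 ≈ 5.42%


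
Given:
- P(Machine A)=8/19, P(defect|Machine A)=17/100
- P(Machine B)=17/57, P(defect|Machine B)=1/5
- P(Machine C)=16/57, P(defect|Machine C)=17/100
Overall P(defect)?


P(B) = Σ P(B|Aᵢ)×P(Aᵢ)
  17/100×8/19 = 34/475
  1/5×17/57 = 17/285
  17/100×16/57 = 68/1425
Sum = 17/95

P(defect) = 17/95 ≈ 17.89%


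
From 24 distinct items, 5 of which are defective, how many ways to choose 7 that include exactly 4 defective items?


Choose 4 of the 5 defective items and 3 of the other 19 items:
C(5,4)×C(19,3) = 5×969 = 4845

4845


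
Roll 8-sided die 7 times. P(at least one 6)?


P(no 6)^7 = (7/8)^7 = 823543/2097152
P(≥1) = 1 - 823543/2097152 = 1273609/2097152

P = 1273609/2097152 ≈ 60.73%


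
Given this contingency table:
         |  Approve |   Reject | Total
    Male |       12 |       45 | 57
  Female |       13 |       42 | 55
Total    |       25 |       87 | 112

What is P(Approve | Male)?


P(Approve | Male) = 12/(12+45) = 12/57 = 4/19

P(Approve|Male) = 4/19 ≈ 21.05%


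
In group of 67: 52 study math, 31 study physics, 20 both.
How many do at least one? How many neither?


|A∪B| = 52+31-20 = 63
Neither = 67-63 = 4

At least one: 63; Neither: 4


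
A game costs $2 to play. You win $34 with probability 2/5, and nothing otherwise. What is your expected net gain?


E[gain] = (34-2)×2/5 + (-2)×3/5
= 64/5 - 6/5 = 58/5

Expected net gain = $58/5 ≈ $11.60


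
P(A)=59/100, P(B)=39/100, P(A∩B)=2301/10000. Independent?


P(A)×P(B) = 2301/10000
P(A∩B) = 2301/10000
Equal ✓ → Independent

Yes, independent


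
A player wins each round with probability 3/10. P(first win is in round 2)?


Geometric: P(X=2) = (1-p)^(k-1)×p = (7/10)^1×3/10 = 21/100

P(X=2) = 21/100 ≈ 21.00%


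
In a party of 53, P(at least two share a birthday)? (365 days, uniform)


P(all different) = Π(365-i)/365 for i=0..52
= 0.018862
P(match) = 1 - 0.018862 = 0.981138

P ≈ 0.9811 ≈ 98.11%


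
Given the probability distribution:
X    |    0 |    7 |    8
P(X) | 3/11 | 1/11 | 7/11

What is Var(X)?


E[X] = 63/11
E[X²] = 497/11
Var(X) = E[X²] - (E[X])² = 497/11 - 3969/121 = 1498/121

Var(X) = 1498/121 ≈ 12.3802


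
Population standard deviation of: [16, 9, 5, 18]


Mean = 48/4 = 12
  (16-12)²=16
  (9-12)²=9
  (5-12)²=49
  (18-12)²=36
Σ(x-μ)² = 110
σ² = 110/4 = 55/2

σ = √(55/2) ≈ 5.2440


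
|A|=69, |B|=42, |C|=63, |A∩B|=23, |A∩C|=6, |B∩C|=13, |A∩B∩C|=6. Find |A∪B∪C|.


|A∪B∪C| = 69+42+63-23-6-13+6 = 138

|A∪B∪C| = 138


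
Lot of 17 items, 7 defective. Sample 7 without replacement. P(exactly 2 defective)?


Hypergeometric: C(7,2)×C(10,5)/C(17,7)
= 21×252/19448 = 1323/4862

P(X=2) = 1323/4862 ≈ 27.21%


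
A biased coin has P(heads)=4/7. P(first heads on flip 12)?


Geometric: P(X=12) = (1-p)^(k-1)×p = (3/7)^11×4/7 = 708588/13841287201

P(X=12) = 708588/13841287201 ≈ 0.01%


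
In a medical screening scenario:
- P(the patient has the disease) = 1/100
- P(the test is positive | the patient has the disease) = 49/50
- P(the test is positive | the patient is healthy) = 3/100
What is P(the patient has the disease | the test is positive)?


Using Bayes' theorem:
P(A|B) = P(B|A)·P(A) / P(B)

P(the test is positive) = 49/50 × 1/100 + 3/100 × 99/100
= 49/5000 + 297/10000 = 79/2000

P(the patient has the disease|the test is positive) = (49/5000) / (79/2000) = 98/395

P(the patient has the disease|the test is positive) = 98/395 ≈ 24.81%


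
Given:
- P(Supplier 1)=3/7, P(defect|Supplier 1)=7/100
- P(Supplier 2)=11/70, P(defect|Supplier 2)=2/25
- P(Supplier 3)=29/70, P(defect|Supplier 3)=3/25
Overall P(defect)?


P(B) = Σ P(B|Aᵢ)×P(Aᵢ)
  7/100×3/7 = 3/100
  2/25×11/70 = 11/875
  3/25×29/70 = 87/1750
Sum = 323/3500

P(defect) = 323/3500 ≈ 9.23%


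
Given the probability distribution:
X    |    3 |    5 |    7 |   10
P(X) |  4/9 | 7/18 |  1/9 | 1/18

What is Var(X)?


E[X] = 83/18
E[X²] = 445/18
Var(X) = E[X²] - (E[X])² = 445/18 - 6889/324 = 1121/324

Var(X) = 1121/324 ≈ 3.4599


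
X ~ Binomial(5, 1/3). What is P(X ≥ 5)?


P(X ≥ 5) = Σ P(X=i) for i=5..5
P(X=5) = 1/243
Sum = 1/243

P(X ≥ 5) = 1/243 ≈ 0.41%


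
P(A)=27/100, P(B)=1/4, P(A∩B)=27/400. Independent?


P(A)×P(B) = 27/400
P(A∩B) = 27/400
Equal ✓ → Independent

Yes, independent


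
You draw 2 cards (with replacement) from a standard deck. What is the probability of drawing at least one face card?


P(not a face card) = 40/52 = 10/13
P(none in 2 draws) = (10/13)^2 = 100/169
P(≥1 face card) = 1 - 100/169 = 69/169

P = 69/169 ≈ 40.83%


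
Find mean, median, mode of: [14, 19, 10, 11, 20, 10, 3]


Sorted: [3, 10, 10, 11, 14, 19, 20]
Mean = 87/7
Median = 11
Freq: {14: 1, 19: 1, 10: 2, 11: 1, 20: 1, 3: 1}
Mode: [10]

Mean=87/7, Median=11, Mode=10


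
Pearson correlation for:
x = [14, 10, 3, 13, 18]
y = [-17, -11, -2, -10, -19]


n=5, Σx=58, Σy=-59, Σxy=-826, Σx²=798, Σy²=875
r = (5×(-826) - 58×(-59))/√((5×798 - 58²)(5×875 - (-59)²))
= -708/√(626×894) = -708/√559644 ≈ -708/748.0936 ≈ -0.9464

r ≈ -0.9464


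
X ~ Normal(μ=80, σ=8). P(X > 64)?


z = (64-80)/8 = -2.0
P(X > 64) = 1 - P(Z ≤ -2.0) = 1 - 0.0228 = 0.9772

P(X > 64) ≈ 0.9772


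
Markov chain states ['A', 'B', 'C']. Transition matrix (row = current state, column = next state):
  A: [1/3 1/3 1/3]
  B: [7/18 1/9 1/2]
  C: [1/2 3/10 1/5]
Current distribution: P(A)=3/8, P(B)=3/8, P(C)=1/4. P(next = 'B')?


P(next=B) = Σᵢ P(now=i)×P(i→B)
= 3/8×1/3 + 3/8×1/9 + 1/4×3/10
= 1/8 + 1/24 + 3/40 = 29/120

P = 29/120 ≈ 0.2417


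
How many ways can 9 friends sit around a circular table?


Circular arrangements of 9 distinct objects: fix one position to break rotational symmetry.
(n-1)! = 8! = 40320

40320


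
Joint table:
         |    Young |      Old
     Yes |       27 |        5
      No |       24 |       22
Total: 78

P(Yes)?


P(Yes) = (27+5)/78 = 32/78 = 16/39

P(Yes) = 16/39 ≈ 41.03%


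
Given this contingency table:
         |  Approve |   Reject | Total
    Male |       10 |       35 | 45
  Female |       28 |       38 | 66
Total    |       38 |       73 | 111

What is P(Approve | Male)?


P(Approve | Male) = 10/(10+35) = 10/45 = 2/9

P(Approve|Male) = 2/9 ≈ 22.22%


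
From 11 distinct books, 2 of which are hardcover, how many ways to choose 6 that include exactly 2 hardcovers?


Choose 2 of the 2 hardcovers and 4 of the other 9 books:
C(2,2)×C(9,4) = 1×126 = 126

126


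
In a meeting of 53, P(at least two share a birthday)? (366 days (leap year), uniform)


P(all different) = Π(366-i)/366 for i=0..52
= 0.019079
P(match) = 1 - 0.019079 = 0.980921

P ≈ 0.9809 ≈ 98.09%


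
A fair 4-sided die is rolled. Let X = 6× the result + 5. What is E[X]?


E[die] = (1+4)/2 = 5/2
E[X] = 6×5/2 + 5 = 20

E[X] = 20


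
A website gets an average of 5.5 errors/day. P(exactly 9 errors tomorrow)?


Poisson(λ=5.5): P(X=9) = e^(-λ)×λ^k/k!
= e^(-5.5) × 5.5^9 / 9!
≈ 0.004086771438 × 4605366.58398 / 362880 ≈ 0.051866

P(X=9) ≈ 0.051866 ≈ 5.19%


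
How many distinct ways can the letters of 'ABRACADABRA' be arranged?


Letters: 11, freq: {'A': 5, 'B': 2, 'R': 2, 'C': 1, 'D': 1}
11!/(5!×2!×2!×1!×1!) = 39916800/480 = 83160

83160


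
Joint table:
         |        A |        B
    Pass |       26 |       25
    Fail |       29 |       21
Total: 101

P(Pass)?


P(Pass) = (26+25)/101 = 51/101

P(Pass) = 51/101 ≈ 50.50%


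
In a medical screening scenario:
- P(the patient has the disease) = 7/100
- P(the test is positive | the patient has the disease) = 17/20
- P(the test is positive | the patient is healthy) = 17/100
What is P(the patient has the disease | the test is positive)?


Using Bayes' theorem:
P(A|B) = P(B|A)·P(A) / P(B)

P(the test is positive) = 17/20 × 7/100 + 17/100 × 93/100
= 119/2000 + 1581/10000 = 136/625

P(the patient has the disease|the test is positive) = (119/2000) / (136/625) = 35/128

P(the patient has the disease|the test is positive) = 35/128 ≈ 27.34%


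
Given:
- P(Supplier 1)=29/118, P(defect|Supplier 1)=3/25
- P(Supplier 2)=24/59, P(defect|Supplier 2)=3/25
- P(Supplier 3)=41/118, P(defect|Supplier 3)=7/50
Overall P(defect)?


P(B) = Σ P(B|Aᵢ)×P(Aᵢ)
  3/25×29/118 = 87/2950
  3/25×24/59 = 72/1475
  7/50×41/118 = 287/5900
Sum = 749/5900

P(defect) = 749/5900 ≈ 12.69%


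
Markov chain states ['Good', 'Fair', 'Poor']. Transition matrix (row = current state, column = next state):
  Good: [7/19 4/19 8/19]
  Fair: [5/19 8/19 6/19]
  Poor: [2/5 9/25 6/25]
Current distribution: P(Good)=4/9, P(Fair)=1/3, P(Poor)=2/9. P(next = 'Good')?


P(next=Good) = Σᵢ P(now=i)×P(i→Good)
= 4/9×7/19 + 1/3×5/19 + 2/9×2/5
= 28/171 + 5/57 + 4/45 = 97/285

P = 97/285 ≈ 0.3404


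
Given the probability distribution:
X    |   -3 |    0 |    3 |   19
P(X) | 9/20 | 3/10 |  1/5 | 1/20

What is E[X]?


E[X] = Σ x·P(X=x)
= (-3)×(9/20) + (0)×(3/10) + (3)×(1/5) + (19)×(1/20)
= 1/5

E[X] = 1/5


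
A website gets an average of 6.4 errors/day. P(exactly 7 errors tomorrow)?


Poisson(λ=6.4): P(X=7) = e^(-λ)×λ^k/k!
= e^(-6.4) × 6.4^7 / 7!
≈ 0.001661557273 × 439804.65111 / 5040 ≈ 0.144992

P(X=7) ≈ 0.144992 ≈ 14.50%


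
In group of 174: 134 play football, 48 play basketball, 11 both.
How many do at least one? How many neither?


|A∪B| = 134+48-11 = 171
Neither = 174-171 = 3

At least one: 171; Neither: 3


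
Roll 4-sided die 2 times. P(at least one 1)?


P(no 1)^2 = (3/4)^2 = 9/16
P(≥1) = 1 - 9/16 = 7/16

P = 7/16 ≈ 43.75%


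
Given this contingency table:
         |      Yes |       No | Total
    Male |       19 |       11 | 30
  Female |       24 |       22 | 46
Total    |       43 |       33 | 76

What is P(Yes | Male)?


P(Yes | Male) = 19/(19+11) = 19/30

P(Yes|Male) = 19/30 ≈ 63.33%


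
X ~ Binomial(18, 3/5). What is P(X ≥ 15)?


P(X ≥ 15) = Σ P(X=i) for i=15..18
P(X=15) = 93669664896/3814697265625
P(X=16) = 26344593252/3814697265625
P(X=17) = 4649045868/3814697265625
P(X=18) = 387420489/3814697265625
Sum = 25010144901/762939453125

P(X ≥ 15) = 25010144901/762939453125 ≈ 3.28%


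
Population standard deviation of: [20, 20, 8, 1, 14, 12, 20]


Mean = 95/7
  (20-95/7)²=2025/49
  (20-95/7)²=2025/49
  (8-95/7)²=1521/49
  (1-95/7)²=7744/49
  (14-95/7)²=9/49
  (12-95/7)²=121/49
  (20-95/7)²=2025/49
Σ(x-μ)² = 2210/7
σ² = (2210/7)/7 = 2210/49

σ = √(2210/49) ≈ 6.7158


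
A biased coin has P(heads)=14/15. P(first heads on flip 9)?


Geometric: P(X=9) = (1-p)^(k-1)×p = (1/15)^8×14/15 = 14/38443359375

P(X=9) = 14/38443359375 ≈ 0.00%


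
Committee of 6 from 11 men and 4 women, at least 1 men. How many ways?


Count by #men:
  2M,4W: C(11,2)×C(4,4)=55
  3M,3W: C(11,3)×C(4,3)=660
  4M,2W: C(11,4)×C(4,2)=1980
  5M,1W: C(11,5)×C(4,1)=1848
  6M,0W: C(11,6)×C(4,0)=462
Total = 5005

5005


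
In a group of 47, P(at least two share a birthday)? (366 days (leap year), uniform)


P(all different) = Π(366-i)/366 for i=0..46
= 0.045628
P(match) = 1 - 0.045628 = 0.954372

P ≈ 0.9544 ≈ 95.44%


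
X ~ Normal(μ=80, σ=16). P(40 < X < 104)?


z₁=(40-80)/16=-2.5, z₂=(104-80)/16=1.5
P = Φ(1.5) - Φ(-2.5) = 0.933193 - 0.006210 = 0.926983 ≈ 0.9270

P(40 < X < 104) ≈ 0.9270


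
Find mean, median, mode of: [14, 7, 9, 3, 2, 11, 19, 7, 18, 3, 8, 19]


Sorted: [2, 3, 3, 7, 7, 8, 9, 11, 14, 18, 19, 19]
Mean = 120/12 = 10
Median = 17/2
Freq: {14: 1, 7: 2, 9: 1, 3: 2, 2: 1, 11: 1, 19: 2, 18: 1, 8: 1}
Mode: [3, 7, 19]

Mean=10, Median=17/2, Mode=[3, 7, 19]


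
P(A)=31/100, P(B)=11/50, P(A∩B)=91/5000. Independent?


P(A)×P(B) = 341/5000
P(A∩B) = 91/5000
Not equal → NOT independent

No, not independent


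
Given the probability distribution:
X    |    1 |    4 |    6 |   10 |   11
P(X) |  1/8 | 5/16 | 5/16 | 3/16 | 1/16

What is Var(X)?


E[X] = 93/16
E[X²] = 683/16
Var(X) = E[X²] - (E[X])² = 683/16 - 8649/256 = 2279/256

Var(X) = 2279/256 ≈ 8.9023


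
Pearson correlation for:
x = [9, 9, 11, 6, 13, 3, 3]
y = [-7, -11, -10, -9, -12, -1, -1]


n=7, Σx=54, Σy=-51, Σxy=-488, Σx²=506, Σy²=497
r = (7×(-488) - 54×(-51))/√((7×506 - 54²)(7×497 - (-51)²))
= -662/√(626×878) = -662/√549628 ≈ -662/741.3690 ≈ -0.8929

r ≈ -0.8929


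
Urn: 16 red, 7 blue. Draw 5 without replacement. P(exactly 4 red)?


Hypergeometric: C(16,4)×C(7,1)/C(23,5)
= 1820×7/33649 = 1820/4807

P(X=4) = 1820/4807 ≈ 37.86%


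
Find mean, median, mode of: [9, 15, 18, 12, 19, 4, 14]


Sorted: [4, 9, 12, 14, 15, 18, 19]
Mean = 91/7 = 13
Median = 14
Freq: {9: 1, 15: 1, 18: 1, 12: 1, 19: 1, 4: 1, 14: 1}
Mode: No mode

Mean=13, Median=14, Mode=No mode


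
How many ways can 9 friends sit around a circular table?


Circular arrangements of 9 distinct objects: fix one position to break rotational symmetry.
(n-1)! = 8! = 40320

40320


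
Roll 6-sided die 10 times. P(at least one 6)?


P(no 6)^10 = (5/6)^10 = 9765625/60466176
P(≥1) = 1 - 9765625/60466176 = 50700551/60466176

P = 50700551/60466176 ≈ 83.85%


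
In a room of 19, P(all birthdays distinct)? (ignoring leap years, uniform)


P(all different) = Π(365-i)/365 for i=0..18
= (365/365)×(364/365)×...×(347/365)
= 0.620881

P ≈ 0.6209 ≈ 62.09%


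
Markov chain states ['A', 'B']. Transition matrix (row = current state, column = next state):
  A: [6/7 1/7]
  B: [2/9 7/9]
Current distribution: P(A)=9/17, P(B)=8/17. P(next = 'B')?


P(next=B) = Σᵢ P(now=i)×P(i→B)
= 9/17×1/7 + 8/17×7/9
= 9/119 + 56/153 = 473/1071

P = 473/1071 ≈ 0.4416


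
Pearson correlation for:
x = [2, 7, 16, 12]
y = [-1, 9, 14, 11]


n=4, Σx=37, Σy=33, Σxy=417, Σx²=453, Σy²=399
r = (4×417 - 37×33)/√((4×453 - 37²)(4×399 - 33²))
= 447/√(443×507) = 447/√224601 ≈ 447/473.9209 ≈ 0.9432

r ≈ 0.9432


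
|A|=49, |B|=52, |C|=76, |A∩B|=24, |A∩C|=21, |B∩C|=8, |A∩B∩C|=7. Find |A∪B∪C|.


|A∪B∪C| = 49+52+76-24-21-8+7 = 131

|A∪B∪C| = 131


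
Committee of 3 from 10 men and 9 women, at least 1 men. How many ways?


Count by #men:
  1M,2W: C(10,1)×C(9,2)=360
  2M,1W: C(10,2)×C(9,1)=405
  3M,0W: C(10,3)×C(9,0)=120
Total = 885

885


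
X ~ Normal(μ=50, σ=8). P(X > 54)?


z = (54-50)/8 = 0.5
P(X > 54) = 1 - P(Z ≤ 0.5) = 1 - 0.6915 = 0.3085

P(X > 54) ≈ 0.3085


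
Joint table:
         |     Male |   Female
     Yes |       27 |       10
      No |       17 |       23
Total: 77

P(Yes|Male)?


P(Yes|Male) = 27/(27+17) = 27/44

P = 27/44 ≈ 61.36%


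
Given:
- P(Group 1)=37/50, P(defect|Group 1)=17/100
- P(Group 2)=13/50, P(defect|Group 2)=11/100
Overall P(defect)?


P(B) = Σ P(B|Aᵢ)×P(Aᵢ)
  17/100×37/50 = 629/5000
  11/100×13/50 = 143/5000
Sum = 193/1250

P(defect) = 193/1250 ≈ 15.44%


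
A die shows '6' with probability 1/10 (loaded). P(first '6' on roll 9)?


Geometric: P(X=9) = (1-p)^(k-1)×p = (9/10)^8×1/10 = 43046721/1000000000

P(X=9) = 43046721/1000000000 ≈ 4.30%


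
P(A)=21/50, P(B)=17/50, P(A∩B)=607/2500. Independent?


P(A)×P(B) = 357/2500
P(A∩B) = 607/2500
Not equal → NOT independent

No, not independent


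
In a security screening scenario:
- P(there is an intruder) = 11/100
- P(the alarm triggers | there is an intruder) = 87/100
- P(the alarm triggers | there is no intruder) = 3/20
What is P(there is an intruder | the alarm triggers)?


Using Bayes' theorem:
P(A|B) = P(B|A)·P(A) / P(B)

P(the alarm triggers) = 87/100 × 11/100 + 3/20 × 89/100
= 957/10000 + 267/2000 = 573/2500

P(there is an intruder|the alarm triggers) = (957/10000) / (573/2500) = 319/764

P(there is an intruder|the alarm triggers) = 319/764 ≈ 41.75%


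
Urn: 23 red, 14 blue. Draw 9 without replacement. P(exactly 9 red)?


Hypergeometric: C(23,9)×C(14,0)/C(37,9)
= 817190×1/124403620 = 437/66526

P(X=9) = 437/66526 ≈ 0.66%


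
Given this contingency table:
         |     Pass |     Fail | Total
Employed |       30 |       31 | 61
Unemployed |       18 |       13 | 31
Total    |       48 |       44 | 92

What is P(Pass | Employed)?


P(Pass | Employed) = 30/(30+31) = 30/61

P(Pass|Employed) = 30/61 ≈ 49.18%


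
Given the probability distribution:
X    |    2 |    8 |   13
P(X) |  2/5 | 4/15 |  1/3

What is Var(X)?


E[X] = 109/15
E[X²] = 75
Var(X) = E[X²] - (E[X])² = 75 - 11881/225 = 4994/225

Var(X) = 4994/225 ≈ 22.1956


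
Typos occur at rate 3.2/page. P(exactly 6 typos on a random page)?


Poisson(λ=3.2): P(X=6) = e^(-λ)×λ^k/k!
= e^(-3.2) × 3.2^6 / 6!
≈ 0.04076220398 × 1073.741824 / 720 ≈ 0.060789

P(X=6) ≈ 0.060789 ≈ 6.08%


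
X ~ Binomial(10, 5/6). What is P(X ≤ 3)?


P(X ≤ 3) = Σ P(X=i) for i=0..3
P(X=0) = 1/60466176
P(X=1) = 25/30233088
P(X=2) = 125/6718464
P(X=3) = 625/2519424
Sum = 337/1259712

P(X ≤ 3) = 337/1259712 ≈ 0.03%


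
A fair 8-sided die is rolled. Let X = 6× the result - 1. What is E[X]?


E[die] = (1+8)/2 = 9/2
E[X] = 6×9/2 - 1 = 26

E[X] = 26


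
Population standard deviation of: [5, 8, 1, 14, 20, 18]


Mean = 66/6 = 11
  (5-11)²=36
  (8-11)²=9
  (1-11)²=100
  (14-11)²=9
  (20-11)²=81
  (18-11)²=49
Σ(x-μ)² = 284
σ² = 284/6 = 142/3

σ = √(142/3) ≈ 6.8799


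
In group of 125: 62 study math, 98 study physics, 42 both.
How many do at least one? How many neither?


|A∪B| = 62+98-42 = 118
Neither = 125-118 = 7

At least one: 118; Neither: 7


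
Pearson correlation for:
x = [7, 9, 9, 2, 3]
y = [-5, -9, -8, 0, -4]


n=5, Σx=30, Σy=-26, Σxy=-200, Σx²=224, Σy²=186
r = (5×(-200) - 30×(-26))/√((5×224 - 30²)(5×186 - (-26)²))
= -220/√(220×254) = -220/√55880 ≈ -220/236.3895 ≈ -0.9307

r ≈ -0.9307


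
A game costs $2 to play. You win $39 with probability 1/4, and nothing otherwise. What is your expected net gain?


E[gain] = (39-2)×1/4 + (-2)×3/4
= 37/4 - 3/2 = 31/4

Expected net gain = $31/4 ≈ $7.75


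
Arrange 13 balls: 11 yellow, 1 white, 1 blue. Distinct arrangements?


13!/(11!×1!×1!) = 156

156


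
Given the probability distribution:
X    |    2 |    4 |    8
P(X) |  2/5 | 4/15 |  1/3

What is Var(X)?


E[X] = 68/15
E[X²] = 136/5
Var(X) = E[X²] - (E[X])² = 136/5 - 4624/225 = 1496/225

Var(X) = 1496/225 ≈ 6.6489


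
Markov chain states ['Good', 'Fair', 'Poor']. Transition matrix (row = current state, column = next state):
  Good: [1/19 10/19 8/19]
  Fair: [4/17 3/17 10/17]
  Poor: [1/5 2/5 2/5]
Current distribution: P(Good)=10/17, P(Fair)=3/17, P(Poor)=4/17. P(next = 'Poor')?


P(next=Poor) = Σᵢ P(now=i)×P(i→Poor)
= 10/17×8/19 + 3/17×10/17 + 4/17×2/5
= 80/323 + 30/289 + 8/85 = 12234/27455

P = 12234/27455 ≈ 0.4456


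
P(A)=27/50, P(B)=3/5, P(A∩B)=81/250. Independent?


P(A)×P(B) = 81/250
P(A∩B) = 81/250
Equal ✓ → Independent

Yes, independent


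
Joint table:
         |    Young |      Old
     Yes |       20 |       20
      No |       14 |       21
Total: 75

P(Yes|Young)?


P(Yes|Young) = 20/(20+14) = 20/34 = 10/17

P = 10/17 ≈ 58.82%


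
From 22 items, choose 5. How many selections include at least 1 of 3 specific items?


Complement: C(22,5) - C(19,5) = 26334 - 11628 = 14706

14706


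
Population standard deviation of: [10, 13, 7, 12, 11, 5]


Mean = 58/6 = 29/3
  (10-29/3)²=1/9
  (13-29/3)²=100/9
  (7-29/3)²=64/9
  (12-29/3)²=49/9
  (11-29/3)²=16/9
  (5-29/3)²=196/9
Σ(x-μ)² = 142/3
σ² = (142/3)/6 = 71/9

σ = √(71/9) ≈ 2.8087


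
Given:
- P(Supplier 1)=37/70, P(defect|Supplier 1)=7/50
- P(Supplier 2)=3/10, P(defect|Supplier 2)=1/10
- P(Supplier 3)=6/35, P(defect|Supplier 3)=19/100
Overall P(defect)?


P(B) = Σ P(B|Aᵢ)×P(Aᵢ)
  7/50×37/70 = 37/500
  1/10×3/10 = 3/100
  19/100×6/35 = 57/1750
Sum = 239/1750

P(defect) = 239/1750 ≈ 13.66%


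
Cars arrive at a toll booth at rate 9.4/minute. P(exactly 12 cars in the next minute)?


Poisson(λ=9.4): P(X=12) = e^(-λ)×λ^k/k!
= e^(-9.4) × 9.4^12 / 12!
≈ 8.272406556e-05 × 475920314814 / 479001600 ≈ 0.082192

P(X=12) ≈ 0.082192 ≈ 8.22%


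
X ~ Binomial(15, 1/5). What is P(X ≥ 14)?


P(X ≥ 14) = Σ P(X=i) for i=14..15
P(X=14) = 12/6103515625
P(X=15) = 1/30517578125
Sum = 61/30517578125

P(X ≥ 14) = 61/30517578125 ≈ 0.00%


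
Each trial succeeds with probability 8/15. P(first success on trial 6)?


Geometric: P(X=6) = (1-p)^(k-1)×p = (7/15)^5×8/15 = 134456/11390625

P(X=6) = 134456/11390625 ≈ 1.18%


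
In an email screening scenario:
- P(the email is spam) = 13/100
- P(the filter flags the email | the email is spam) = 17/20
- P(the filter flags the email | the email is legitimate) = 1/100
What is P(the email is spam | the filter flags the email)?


Using Bayes' theorem:
P(A|B) = P(B|A)·P(A) / P(B)

P(the filter flags the email) = 17/20 × 13/100 + 1/100 × 87/100
= 221/2000 + 87/10000 = 149/1250

P(the email is spam|the filter flags the email) = (221/2000) / (149/1250) = 1105/1192

P(the email is spam|the filter flags the email) = 1105/1192 ≈ 92.70%


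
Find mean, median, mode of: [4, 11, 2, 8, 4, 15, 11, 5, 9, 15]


Sorted: [2, 4, 4, 5, 8, 9, 11, 11, 15, 15]
Mean = 84/10 = 42/5
Median = 17/2
Freq: {4: 2, 11: 2, 2: 1, 8: 1, 15: 2, 5: 1, 9: 1}
Mode: [4, 11, 15]

Mean=42/5, Median=17/2, Mode=[4, 11, 15]


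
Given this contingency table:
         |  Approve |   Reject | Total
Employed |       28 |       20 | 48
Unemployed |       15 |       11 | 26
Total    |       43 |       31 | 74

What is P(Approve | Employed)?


P(Approve | Employed) = 28/(28+20) = 28/48 = 7/12

P(Approve|Employed) = 7/12 ≈ 58.33%


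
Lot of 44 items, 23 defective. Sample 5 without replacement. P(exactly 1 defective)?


Hypergeometric: C(23,1)×C(21,4)/C(44,5)
= 23×5985/1086008 = 19665/155144

P(X=1) = 19665/155144 ≈ 12.68%


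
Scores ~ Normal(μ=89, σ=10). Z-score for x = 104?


z = (x - μ)/σ = (104 - 89)/10 = 1.5

z = 1.5


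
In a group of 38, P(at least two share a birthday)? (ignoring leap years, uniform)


P(all different) = Π(365-i)/365 for i=0..37
= 0.135932
P(match) = 1 - 0.135932 = 0.864068

P ≈ 0.8641 ≈ 86.41%


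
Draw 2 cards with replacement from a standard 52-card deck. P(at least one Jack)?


P(not a Jack) = 48/52 = 12/13
P(none in 2 draws) = (12/13)^2 = 144/169
P(≥1 Jack) = 1 - 144/169 = 25/169

P = 25/169 ≈ 14.79%


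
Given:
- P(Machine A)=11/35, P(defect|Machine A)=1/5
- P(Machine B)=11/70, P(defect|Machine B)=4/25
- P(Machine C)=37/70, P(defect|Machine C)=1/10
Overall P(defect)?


P(B) = Σ P(B|Aᵢ)×P(Aᵢ)
  1/5×11/35 = 11/175
  4/25×11/70 = 22/875
  1/10×37/70 = 37/700
Sum = 493/3500

P(defect) = 493/3500 ≈ 14.09%


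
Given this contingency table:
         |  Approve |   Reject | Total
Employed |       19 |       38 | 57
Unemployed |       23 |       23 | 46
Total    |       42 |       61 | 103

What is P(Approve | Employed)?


P(Approve | Employed) = 19/(19+38) = 19/57 = 1/3

P(Approve|Employed) = 1/3 ≈ 33.33%


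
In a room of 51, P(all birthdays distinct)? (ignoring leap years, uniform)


P(all different) = Π(365-i)/365 for i=0..50
= (365/365)×(364/365)×...×(315/365)
= 0.025568

P ≈ 0.0256 ≈ 2.56%


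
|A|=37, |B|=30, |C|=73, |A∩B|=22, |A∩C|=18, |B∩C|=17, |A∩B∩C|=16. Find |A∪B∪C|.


|A∪B∪C| = 37+30+73-22-18-17+16 = 99

|A∪B∪C| = 99


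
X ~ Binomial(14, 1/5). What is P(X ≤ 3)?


P(X ≤ 3) = Σ P(X=i) for i=0..3
P(X=0) = 268435456/6103515625
P(X=1) = 939524096/6103515625
P(X=2) = 1526726656/6103515625
P(X=3) = 1526726656/6103515625
Sum = 4261412864/6103515625

P(X ≤ 3) = 4261412864/6103515625 ≈ 69.82%


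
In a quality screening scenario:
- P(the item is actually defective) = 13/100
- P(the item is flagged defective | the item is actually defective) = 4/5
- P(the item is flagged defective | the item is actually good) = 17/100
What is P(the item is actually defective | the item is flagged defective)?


Using Bayes' theorem:
P(A|B) = P(B|A)·P(A) / P(B)

P(the item is flagged defective) = 4/5 × 13/100 + 17/100 × 87/100
= 13/125 + 1479/10000 = 2519/10000

P(the item is actually defective|the item is flagged defective) = (13/125) / (2519/10000) = 1040/2519

P(the item is actually defective|the item is flagged defective) = 1040/2519 ≈ 41.29%


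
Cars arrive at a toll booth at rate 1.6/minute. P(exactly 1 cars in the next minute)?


Poisson(λ=1.6): P(X=1) = e^(-λ)×λ^k/k!
= e^(-1.6) × 1.6^1 / 1!
≈ 0.201896518 × 1.6 / 1 ≈ 0.323034

P(X=1) ≈ 0.323034 ≈ 32.30%


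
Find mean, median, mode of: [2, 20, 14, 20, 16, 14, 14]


Sorted: [2, 14, 14, 14, 16, 20, 20]
Mean = 100/7
Median = 14
Freq: {2: 1, 20: 2, 14: 3, 16: 1}
Mode: [14]

Mean=100/7, Median=14, Mode=14


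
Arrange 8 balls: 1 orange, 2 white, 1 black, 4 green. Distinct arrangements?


8!/(1!×2!×1!×4!) = 840

840


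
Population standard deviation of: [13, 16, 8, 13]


Mean = 50/4 = 25/2
  (13-25/2)²=1/4
  (16-25/2)²=49/4
  (8-25/2)²=81/4
  (13-25/2)²=1/4
Σ(x-μ)² = 33
σ² = 33/4

σ = √(33/4) ≈ 2.8723


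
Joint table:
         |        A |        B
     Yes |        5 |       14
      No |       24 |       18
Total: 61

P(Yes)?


P(Yes) = (5+14)/61 = 19/61

P(Yes) = 19/61 ≈ 31.15%


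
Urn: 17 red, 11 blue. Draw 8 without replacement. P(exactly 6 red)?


Hypergeometric: C(17,6)×C(11,2)/C(28,8)
= 12376×55/3108105 = 136/621

P(X=6) = 136/621 ≈ 21.90%


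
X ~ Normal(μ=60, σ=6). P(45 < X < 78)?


z₁=(45-60)/6=-2.5, z₂=(78-60)/6=3.0
P = Φ(3.0) - Φ(-2.5) = 0.998650 - 0.006210 = 0.992440 ≈ 0.9924

P(45 < X < 78) ≈ 0.9924


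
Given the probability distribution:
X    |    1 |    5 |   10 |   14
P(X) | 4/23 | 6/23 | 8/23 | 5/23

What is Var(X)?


E[X] = 8
E[X²] = 1934/23
Var(X) = E[X²] - (E[X])² = 1934/23 - 64 = 462/23

Var(X) = 462/23 ≈ 20.0870


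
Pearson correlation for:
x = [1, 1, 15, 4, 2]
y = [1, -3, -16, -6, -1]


n=5, Σx=23, Σy=-25, Σxy=-268, Σx²=247, Σy²=303
r = (5×(-268) - 23×(-25))/√((5×247 - 23²)(5×303 - (-25)²))
= -765/√(706×890) = -765/√628340 ≈ -765/792.6790 ≈ -0.9651

r ≈ -0.9651


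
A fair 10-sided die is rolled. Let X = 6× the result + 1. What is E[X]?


E[die] = (1+10)/2 = 11/2
E[X] = 6×11/2 + 1 = 34

E[X] = 34


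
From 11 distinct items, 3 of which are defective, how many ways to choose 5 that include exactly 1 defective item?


Choose 1 of the 3 defective items and 4 of the other 8 items:
C(3,1)×C(8,4) = 3×70 = 210

210


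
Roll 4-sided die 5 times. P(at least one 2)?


P(no 2)^5 = (3/4)^5 = 243/1024
P(≥1) = 1 - 243/1024 = 781/1024

P = 781/1024 ≈ 76.27%


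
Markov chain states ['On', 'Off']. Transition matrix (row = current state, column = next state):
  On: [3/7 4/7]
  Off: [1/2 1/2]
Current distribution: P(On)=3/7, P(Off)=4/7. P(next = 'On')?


P(next=On) = Σᵢ P(now=i)×P(i→On)
= 3/7×3/7 + 4/7×1/2
= 9/49 + 2/7 = 23/49

P = 23/49 ≈ 0.4694


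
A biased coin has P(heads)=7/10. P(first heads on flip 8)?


Geometric: P(X=8) = (1-p)^(k-1)×p = (3/10)^7×7/10 = 15309/100000000

P(X=8) = 15309/100000000 ≈ 0.02%


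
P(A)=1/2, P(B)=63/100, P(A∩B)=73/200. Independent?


P(A)×P(B) = 63/200
P(A∩B) = 73/200
Not equal → NOT independent

No, not independent


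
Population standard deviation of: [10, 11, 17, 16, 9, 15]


Mean = 78/6 = 13
  (10-13)²=9
  (11-13)²=4
  (17-13)²=16
  (16-13)²=9
  (9-13)²=16
  (15-13)²=4
Σ(x-μ)² = 58
σ² = 58/6 = 29/3

σ = √(29/3) ≈ 3.1091


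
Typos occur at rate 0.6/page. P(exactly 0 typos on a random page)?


Poisson(λ=0.6): P(X=0) = e^(-λ)×λ^k/k!
= e^(-0.6) × 0.6^0 / 0!
≈ 0.5488116361 × 1 / 1 ≈ 0.548812

P(X=0) ≈ 0.548812 ≈ 54.88%


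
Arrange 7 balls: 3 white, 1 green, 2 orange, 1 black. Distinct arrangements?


7!/(3!×1!×2!×1!) = 420

420


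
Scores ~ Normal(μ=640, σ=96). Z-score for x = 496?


z = (x - μ)/σ = (496 - 640)/96 = -1.5

z = -1.5


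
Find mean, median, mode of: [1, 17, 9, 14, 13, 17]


Sorted: [1, 9, 13, 14, 17, 17]
Mean = 71/6
Median = 27/2
Freq: {1: 1, 17: 2, 9: 1, 14: 1, 13: 1}
Mode: [17]

Mean=71/6, Median=27/2, Mode=17


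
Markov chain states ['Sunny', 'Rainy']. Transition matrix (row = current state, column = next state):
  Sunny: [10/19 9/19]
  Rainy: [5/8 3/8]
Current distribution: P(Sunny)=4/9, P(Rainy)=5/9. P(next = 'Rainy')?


P(next=Rainy) = Σᵢ P(now=i)×P(i→Rainy)
= 4/9×9/19 + 5/9×3/8
= 4/19 + 5/24 = 191/456

P = 191/456 ≈ 0.4189


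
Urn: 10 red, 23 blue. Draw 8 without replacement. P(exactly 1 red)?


Hypergeometric: C(10,1)×C(23,7)/C(33,8)
= 10×245157/13884156 = 37145/210366

P(X=1) = 37145/210366 ≈ 17.66%


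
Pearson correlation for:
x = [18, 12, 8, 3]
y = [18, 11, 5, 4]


n=4, Σx=41, Σy=38, Σxy=508, Σx²=541, Σy²=486
r = (4×508 - 41×38)/√((4×541 - 41²)(4×486 - 38²))
= 474/√(483×500) = 474/√241500 ≈ 474/491.4265 ≈ 0.9645

r ≈ 0.9645


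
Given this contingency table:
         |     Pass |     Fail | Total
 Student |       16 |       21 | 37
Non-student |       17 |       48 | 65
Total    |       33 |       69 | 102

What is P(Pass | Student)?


P(Pass | Student) = 16/(16+21) = 16/37

P(Pass|Student) = 16/37 ≈ 43.24%


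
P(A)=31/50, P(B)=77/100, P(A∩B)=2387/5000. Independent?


P(A)×P(B) = 2387/5000
P(A∩B) = 2387/5000
Equal ✓ → Independent

Yes, independent


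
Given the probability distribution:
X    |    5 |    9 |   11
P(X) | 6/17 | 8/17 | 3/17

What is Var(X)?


E[X] = 135/17
E[X²] = 1161/17
Var(X) = E[X²] - (E[X])² = 1161/17 - 18225/289 = 1512/289

Var(X) = 1512/289 ≈ 5.2318


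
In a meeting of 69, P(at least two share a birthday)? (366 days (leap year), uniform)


P(all different) = Π(366-i)/366 for i=0..68
= 0.001057
P(match) = 1 - 0.001057 = 0.998943

P ≈ 0.9989 ≈ 99.89%


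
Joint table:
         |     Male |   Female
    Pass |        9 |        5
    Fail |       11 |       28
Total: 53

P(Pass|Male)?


P(Pass|Male) = 9/(9+11) = 9/20

P = 9/20 ≈ 45.00%


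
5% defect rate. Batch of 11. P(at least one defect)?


P(all good) = (19/20)^11 = 116490258898219/204800000000000
P(≥1 defect) = 88309741101781/204800000000000

P = 88309741101781/204800000000000 ≈ 43.12%


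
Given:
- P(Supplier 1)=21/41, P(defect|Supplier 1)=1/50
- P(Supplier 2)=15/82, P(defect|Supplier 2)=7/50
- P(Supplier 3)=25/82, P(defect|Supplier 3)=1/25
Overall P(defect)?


P(B) = Σ P(B|Aᵢ)×P(Aᵢ)
  1/50×21/41 = 21/2050
  7/50×15/82 = 21/820
  1/25×25/82 = 1/82
Sum = 197/4100

P(defect) = 197/4100 ≈ 4.80%


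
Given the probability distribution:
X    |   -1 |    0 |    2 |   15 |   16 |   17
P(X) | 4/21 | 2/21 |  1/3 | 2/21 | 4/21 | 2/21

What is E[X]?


E[X] = Σ x·P(X=x)
= (-1)×(4/21) + (0)×(2/21) + (2)×(1/3) + (15)×(2/21) + (16)×(4/21) + (17)×(2/21)
= 46/7

E[X] = 46/7


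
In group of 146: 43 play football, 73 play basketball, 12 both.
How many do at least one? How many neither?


|A∪B| = 43+73-12 = 104
Neither = 146-104 = 42

At least one: 104; Neither: 42


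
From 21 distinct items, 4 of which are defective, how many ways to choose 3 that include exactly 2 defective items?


Choose 2 of the 4 defective items and 1 of the other 17 items:
C(4,2)×C(17,1) = 6×17 = 102

102


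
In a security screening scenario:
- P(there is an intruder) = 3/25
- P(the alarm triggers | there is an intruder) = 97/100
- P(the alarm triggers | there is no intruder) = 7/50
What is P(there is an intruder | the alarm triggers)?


Using Bayes' theorem:
P(A|B) = P(B|A)·P(A) / P(B)

P(the alarm triggers) = 97/100 × 3/25 + 7/50 × 22/25
= 291/2500 + 77/625 = 599/2500

P(there is an intruder|the alarm triggers) = (291/2500) / (599/2500) = 291/599

P(there is an intruder|the alarm triggers) = 291/599 ≈ 48.58%


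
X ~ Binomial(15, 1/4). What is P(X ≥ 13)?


P(X ≥ 13) = Σ P(X=i) for i=13..15
P(X=13) = 945/1073741824
P(X=14) = 45/1073741824
P(X=15) = 1/1073741824
Sum = 991/1073741824

P(X ≥ 13) = 991/1073741824 ≈ 0.00%


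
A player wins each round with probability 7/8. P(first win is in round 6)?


Geometric: P(X=6) = (1-p)^(k-1)×p = (1/8)^5×7/8 = 7/262144

P(X=6) = 7/262144 ≈ 0.00%


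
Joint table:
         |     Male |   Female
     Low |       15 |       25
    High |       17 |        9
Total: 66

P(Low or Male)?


P(Low∨Male) = P(Low) + P(Male) - P(Low∧Male)
= (40 + 32 - 15)/66 = 57/66 = 19/22

P = 19/22 ≈ 86.36%


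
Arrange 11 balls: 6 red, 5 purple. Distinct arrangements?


11!/(6!×5!) = 462

462


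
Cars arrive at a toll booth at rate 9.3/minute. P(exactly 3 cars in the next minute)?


Poisson(λ=9.3): P(X=3) = e^(-λ)×λ^k/k!
= e^(-9.3) × 9.3^3 / 3!
≈ 9.142423148e-05 × 804.357 / 6 ≈ 0.012256

P(X=3) ≈ 0.012256 ≈ 1.23%


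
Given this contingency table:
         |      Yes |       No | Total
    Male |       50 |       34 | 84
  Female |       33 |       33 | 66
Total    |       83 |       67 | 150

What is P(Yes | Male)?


P(Yes | Male) = 50/(50+34) = 50/84 = 25/42

P(Yes|Male) = 25/42 ≈ 59.52%


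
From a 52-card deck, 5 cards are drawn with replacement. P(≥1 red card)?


P(not a red card) = 26/52 = 1/2
P(none in 5 draws) = (1/2)^5 = 1/32
P(≥1 red card) = 1 - 1/32 = 31/32

P = 31/32 ≈ 96.88%


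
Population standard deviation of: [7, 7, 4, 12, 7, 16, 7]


Mean = 60/7
  (7-60/7)²=121/49
  (7-60/7)²=121/49
  (4-60/7)²=1024/49
  (12-60/7)²=576/49
  (7-60/7)²=121/49
  (16-60/7)²=2704/49
  (7-60/7)²=121/49
Σ(x-μ)² = 684/7
σ² = (684/7)/7 = 684/49

σ = √(684/49) ≈ 3.7362


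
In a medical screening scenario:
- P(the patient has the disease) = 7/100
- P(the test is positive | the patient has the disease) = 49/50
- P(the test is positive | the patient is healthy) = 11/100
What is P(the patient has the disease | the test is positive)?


Using Bayes' theorem:
P(A|B) = P(B|A)·P(A) / P(B)

P(the test is positive) = 49/50 × 7/100 + 11/100 × 93/100
= 343/5000 + 1023/10000 = 1709/10000

P(the patient has the disease|the test is positive) = (343/5000) / (1709/10000) = 686/1709

P(the patient has the disease|the test is positive) = 686/1709 ≈ 40.14%


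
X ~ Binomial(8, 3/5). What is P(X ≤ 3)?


P(X ≤ 3) = Σ P(X=i) for i=0..3
P(X=0) = 256/390625
P(X=1) = 3072/390625
P(X=2) = 16128/390625
P(X=3) = 48384/390625
Sum = 13568/78125

P(X ≤ 3) = 13568/78125 ≈ 17.37%


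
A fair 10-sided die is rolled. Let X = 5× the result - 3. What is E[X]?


E[die] = (1+10)/2 = 11/2
E[X] = 5×11/2 - 3 = 49/2

E[X] = 49/2


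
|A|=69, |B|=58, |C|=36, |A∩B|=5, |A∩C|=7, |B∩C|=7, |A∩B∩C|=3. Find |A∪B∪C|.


|A∪B∪C| = 69+58+36-5-7-7+3 = 147

|A∪B∪C| = 147


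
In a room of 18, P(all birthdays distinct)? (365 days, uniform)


P(all different) = Π(365-i)/365 for i=0..17
= (365/365)×(364/365)×...×(348/365)
= 0.653089

P ≈ 0.6531 ≈ 65.31%


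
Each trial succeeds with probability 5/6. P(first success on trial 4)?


Geometric: P(X=4) = (1-p)^(k-1)×p = (1/6)^3×5/6 = 5/1296

P(X=4) = 5/1296 ≈ 0.39%


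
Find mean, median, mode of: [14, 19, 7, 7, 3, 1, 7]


Sorted: [1, 3, 7, 7, 7, 14, 19]
Mean = 58/7
Median = 7
Freq: {14: 1, 19: 1, 7: 3, 3: 1, 1: 1}
Mode: [7]

Mean=58/7, Median=7, Mode=7


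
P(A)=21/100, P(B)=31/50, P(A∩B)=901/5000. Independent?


P(A)×P(B) = 651/5000
P(A∩B) = 901/5000
Not equal → NOT independent

No, not independent


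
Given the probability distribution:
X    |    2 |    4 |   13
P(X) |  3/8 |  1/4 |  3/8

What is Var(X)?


E[X] = 53/8
E[X²] = 551/8
Var(X) = E[X²] - (E[X])² = 551/8 - 2809/64 = 1599/64

Var(X) = 1599/64 ≈ 24.9844


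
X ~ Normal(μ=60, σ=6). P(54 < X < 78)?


z₁=(54-60)/6=-1.0, z₂=(78-60)/6=3.0
P = Φ(3.0) - Φ(-1.0) = 0.998650 - 0.158655 = 0.839995 ≈ 0.8400

P(54 < X < 78) ≈ 0.8400


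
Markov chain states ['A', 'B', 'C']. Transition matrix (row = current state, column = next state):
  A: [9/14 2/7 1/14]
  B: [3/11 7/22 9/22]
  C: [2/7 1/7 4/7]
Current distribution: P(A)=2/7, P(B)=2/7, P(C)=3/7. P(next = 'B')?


P(next=B) = Σᵢ P(now=i)×P(i→B)
= 2/7×2/7 + 2/7×7/22 + 3/7×1/7
= 4/49 + 1/11 + 3/49 = 18/77

P = 18/77 ≈ 0.2338


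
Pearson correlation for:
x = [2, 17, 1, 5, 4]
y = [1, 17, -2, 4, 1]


n=5, Σx=29, Σy=21, Σxy=313, Σx²=335, Σy²=311
r = (5×313 - 29×21)/√((5×335 - 29²)(5×311 - 21²))
= 956/√(834×1114) = 956/√929076 ≈ 956/963.8859 ≈ 0.9918

r ≈ 0.9918


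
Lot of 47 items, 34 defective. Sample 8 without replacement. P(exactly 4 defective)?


Hypergeometric: C(34,4)×C(13,4)/C(47,8)
= 46376×715/314457495 = 602888/5717409

P(X=4) = 602888/5717409 ≈ 10.54%


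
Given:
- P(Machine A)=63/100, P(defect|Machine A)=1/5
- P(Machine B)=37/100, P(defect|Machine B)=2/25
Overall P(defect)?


P(B) = Σ P(B|Aᵢ)×P(Aᵢ)
  1/5×63/100 = 63/500
  2/25×37/100 = 37/1250
Sum = 389/2500

P(defect) = 389/2500 ≈ 15.56%


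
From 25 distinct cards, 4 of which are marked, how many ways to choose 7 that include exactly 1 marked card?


Choose 1 of the 4 marked cards and 6 of the other 21 cards:
C(4,1)×C(21,6) = 4×54264 = 217056

217056
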